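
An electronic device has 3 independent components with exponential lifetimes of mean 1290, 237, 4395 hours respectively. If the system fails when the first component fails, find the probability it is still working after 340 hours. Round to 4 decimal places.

0.1694

The first failure time is exponential with rate Σλ_i = 1/1290 + 1/237 + 1/4395 = 0.00522213 per hour.
P(min > 340) = e^(−0.00522213·340) = e^(−1.7755) ≈ 0.1694.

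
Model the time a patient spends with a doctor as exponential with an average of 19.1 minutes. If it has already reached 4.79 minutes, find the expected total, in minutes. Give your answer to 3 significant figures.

The rate is λ = 1/19.1 = 0.052356 per minute.
By memorylessness, E[X | X > 4.79] = 4.79 + 1/λ = 4.79 + 19.1 = 23.89 minutes.

23.9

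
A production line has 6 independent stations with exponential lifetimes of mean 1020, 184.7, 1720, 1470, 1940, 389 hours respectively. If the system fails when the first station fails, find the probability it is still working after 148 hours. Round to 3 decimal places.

The first failure time is exponential with rate Σλ_i = 1/1020 + 1/184.7 + 1/1720 + 1/1470 + 1/1940 + 1/389 = 0.0107424 per hour.
P(min > 148) = e^(−0.0107424·148) = e^(−1.5899) ≈ 0.204.

0.204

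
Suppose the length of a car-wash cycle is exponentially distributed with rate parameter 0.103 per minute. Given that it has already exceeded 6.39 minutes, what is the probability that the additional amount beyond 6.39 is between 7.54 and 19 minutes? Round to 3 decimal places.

0.319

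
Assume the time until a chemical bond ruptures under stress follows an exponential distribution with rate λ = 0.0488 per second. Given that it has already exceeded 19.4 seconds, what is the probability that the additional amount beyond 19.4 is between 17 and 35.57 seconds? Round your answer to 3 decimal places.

0.260

Memoryless: the residual past 19.4 is again Exp(λ).
P(17 < residual < 35.57) = e^(−λ·17) − e^(−λ·35.57) = 0.43622 − 0.17626 ≈ 0.260.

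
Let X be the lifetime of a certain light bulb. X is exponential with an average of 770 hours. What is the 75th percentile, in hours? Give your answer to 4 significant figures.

1067

The rate is λ = 1/770 = 0.0012987 per hour.
Set 1 − e^(−λt) = 0.75, so t = −ln(0.25)/λ = 1.3863/0.0012987 ≈ 1067.45 hours.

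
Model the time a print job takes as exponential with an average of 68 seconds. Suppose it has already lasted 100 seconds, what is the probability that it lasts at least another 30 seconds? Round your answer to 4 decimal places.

The rate is λ = 1/68 = 0.0147059 per second.
The exponential is memoryless, so the remaining time is again Exp(λ): the condition X > 100 is irrelevant.
P(X > 30) = e^(−0.44118) ≈ 0.6433.

0.6433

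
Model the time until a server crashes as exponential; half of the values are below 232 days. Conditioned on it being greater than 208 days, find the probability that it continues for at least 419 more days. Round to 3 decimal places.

For an exponential, median = ln(2)/λ, so λ = ln 2 / 232 = 0.0029877 per day.
The exponential is memoryless, so the remaining time is again Exp(λ): the condition X > 208 is irrelevant.
P(X > 419) = e^(−1.2518) ≈ 0.286.

0.286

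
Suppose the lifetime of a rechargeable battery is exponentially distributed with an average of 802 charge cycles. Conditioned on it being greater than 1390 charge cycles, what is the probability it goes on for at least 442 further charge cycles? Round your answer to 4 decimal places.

0.5763

The rate is λ = 1/802 = 0.00124688 per charge cycle.
P(X > s+t | X > s) = e^(−λ(s+t))/e^(−λs) = e^(−λt), independent of s = 1390.
P(X > 442) = e^(−0.55112) ≈ 0.5763.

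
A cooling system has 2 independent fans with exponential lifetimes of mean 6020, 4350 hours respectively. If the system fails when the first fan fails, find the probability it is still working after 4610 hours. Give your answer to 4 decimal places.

0.1611

The first failure time is exponential with rate Σλ_i = 1/6020 + 1/4350 = 0.000395998 per hour.
P(min > 4610) = e^(−0.000395998·4610) = e^(−1.8256) ≈ 0.1611.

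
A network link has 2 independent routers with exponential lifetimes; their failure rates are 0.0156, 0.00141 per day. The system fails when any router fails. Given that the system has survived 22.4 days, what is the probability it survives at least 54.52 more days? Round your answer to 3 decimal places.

Time to first failure ~ Exp(Σλ) with Σλ = 0.01701.
By memorylessness, P(T > 22.4+54.52 | T > 22.4) = P(T > 54.52) = e^(−0.01701·54.52) ≈ 0.396.

0.396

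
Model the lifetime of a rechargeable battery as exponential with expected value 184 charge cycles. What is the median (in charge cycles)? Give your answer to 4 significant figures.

The rate is λ = 1/184 = 0.00543478 per charge cycle.
Set 1 − e^(−λt) = 0.5, so t = −ln(0.5)/λ = 0.69315/0.00543478 ≈ 127.539 charge cycles.

127.5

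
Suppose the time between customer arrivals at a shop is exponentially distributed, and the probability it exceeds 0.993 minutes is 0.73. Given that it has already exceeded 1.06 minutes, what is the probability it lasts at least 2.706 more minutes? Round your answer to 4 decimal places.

0.4242

From e^(−λ·0.993) = 0.73, λ = −ln(0.73)/0.993 = 0.316929.
Memoryless: P(X > 1.06+2.706 | X > 1.06) = P(X > 2.706) = e^(−0.316929·2.706) ≈ 0.4242.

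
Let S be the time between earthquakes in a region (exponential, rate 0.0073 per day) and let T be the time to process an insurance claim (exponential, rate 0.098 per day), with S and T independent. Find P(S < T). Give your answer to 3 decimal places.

λ_1 = 0.0073, λ_2 = 0.098.
For independent exponentials, P(S < T) = λ_1/(λ_1+λ_2) = 0.0073/0.1053 ≈ 0.069.

0.069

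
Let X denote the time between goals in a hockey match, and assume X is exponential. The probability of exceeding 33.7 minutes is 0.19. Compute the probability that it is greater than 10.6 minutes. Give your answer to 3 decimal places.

e^(−λ·33.7) = 0.19 ⇒ λ = −ln(0.19)/33.7 = 0.0492799.
P(X > 10.6) = e^(−0.0492799·10.6) = e^(−0.52237) ≈ 0.593.

0.593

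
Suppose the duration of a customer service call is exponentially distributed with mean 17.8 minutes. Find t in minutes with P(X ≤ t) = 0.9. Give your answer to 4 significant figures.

40.99

The rate is λ = 1/17.8 = 0.0561798 per minute.
Set 1 − e^(−λt) = 0.9, so t = −ln(0.1)/λ = 2.3026/0.0561798 ≈ 40.986 minutes.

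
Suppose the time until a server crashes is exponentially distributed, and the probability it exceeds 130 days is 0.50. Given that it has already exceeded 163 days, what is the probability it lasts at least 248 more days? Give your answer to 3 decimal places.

From e^(−λ·130) = 0.50, λ = −ln(0.50)/130 = 0.0053319.
Memoryless: P(X > 163+248 | X > 163) = P(X > 248) = e^(−0.0053319·248) ≈ 0.267.

0.267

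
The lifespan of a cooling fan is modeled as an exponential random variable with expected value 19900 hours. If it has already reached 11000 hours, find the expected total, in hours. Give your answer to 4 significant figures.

The rate is λ = 1/19900 = 0.0000502513 per hour.
By memorylessness, E[X | X > 11000] = 11000 + 1/λ = 11000 + 19900 = 30900 hours.

30900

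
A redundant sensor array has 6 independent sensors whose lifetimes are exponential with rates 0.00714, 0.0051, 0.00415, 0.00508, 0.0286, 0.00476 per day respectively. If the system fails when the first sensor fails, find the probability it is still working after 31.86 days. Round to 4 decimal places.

The time to first failure is exponential with rate Σλ = 0.00714 + 0.0051 + 0.00415 + 0.00508 + 0.0286 + 0.00476 = 0.05483.
P(min > 31.86) = e^(−0.05483·31.86) = e^(−1.7469) ≈ 0.1743.

0.1743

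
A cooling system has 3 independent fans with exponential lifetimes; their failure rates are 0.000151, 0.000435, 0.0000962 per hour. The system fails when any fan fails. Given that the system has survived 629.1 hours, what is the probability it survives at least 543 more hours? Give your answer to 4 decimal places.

0.6904

Time to first failure ~ Exp(Σλ) with Σλ = 0.0006822.
By memorylessness, P(T > 629.1+543 | T > 629.1) = P(T > 543) = e^(−0.0006822·543) ≈ 0.6904.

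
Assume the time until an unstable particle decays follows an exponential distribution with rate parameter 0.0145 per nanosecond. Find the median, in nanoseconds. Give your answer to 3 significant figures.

47.8

Set 1 − e^(−λt) = 0.5, so t = −ln(0.5)/λ = 0.69315/0.0145 ≈ 47.8033 nanoseconds.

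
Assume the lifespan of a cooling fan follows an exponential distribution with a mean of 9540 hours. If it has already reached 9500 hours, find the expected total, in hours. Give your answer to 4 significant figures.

19040

The rate is λ = 1/9540 = 0.000104822 per hour.
By memorylessness, E[X | X > 9500] = 9500 + 1/λ = 9500 + 9540 = 19040 hours.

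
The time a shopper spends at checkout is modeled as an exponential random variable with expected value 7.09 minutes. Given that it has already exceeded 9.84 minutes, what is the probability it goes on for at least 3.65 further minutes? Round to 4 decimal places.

The rate is λ = 1/7.09 = 0.141044 per minute.
By the memoryless property, P(X > 9.84+3.65 | X > 9.84) = P(X > 3.65).
P(X > 3.65) = e^(−0.51481) ≈ 0.5976.

0.5976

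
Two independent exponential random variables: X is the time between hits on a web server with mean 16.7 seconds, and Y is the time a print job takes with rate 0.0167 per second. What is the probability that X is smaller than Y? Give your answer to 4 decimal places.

λ_1 = 1/16.7 = 0.0598802, λ_2 = 0.0167.
For independent exponentials, P(X < Y) = λ_1/(λ_1+λ_2) = 0.0598802/0.0765802 ≈ 0.7819.

0.7819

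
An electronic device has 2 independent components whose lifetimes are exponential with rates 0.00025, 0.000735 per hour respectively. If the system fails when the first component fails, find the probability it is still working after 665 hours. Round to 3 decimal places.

0.519

The time to first failure is exponential with rate Σλ = 0.00025 + 0.000735 = 0.000985.
P(min > 665) = e^(−0.000985·665) = e^(−0.65502) ≈ 0.519.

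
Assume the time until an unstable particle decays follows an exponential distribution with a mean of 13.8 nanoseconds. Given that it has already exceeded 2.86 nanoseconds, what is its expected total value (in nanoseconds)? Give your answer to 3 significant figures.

The rate is λ = 1/13.8 = 0.0724638 per nanosecond.
By memorylessness, E[X | X > 2.86] = 2.86 + 1/λ = 2.86 + 13.8 = 16.66 nanoseconds.

16.7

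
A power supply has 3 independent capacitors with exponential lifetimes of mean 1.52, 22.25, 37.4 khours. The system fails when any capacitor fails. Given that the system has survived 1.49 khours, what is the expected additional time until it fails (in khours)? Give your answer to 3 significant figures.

First-failure rate Σλ = 1/1.52 + 1/22.25 + 1/37.4 = 0.729577.
By memorylessness the expected residual is 1/Σλ = 1.37066 khours, regardless of the 1.49 already elapsed.

1.37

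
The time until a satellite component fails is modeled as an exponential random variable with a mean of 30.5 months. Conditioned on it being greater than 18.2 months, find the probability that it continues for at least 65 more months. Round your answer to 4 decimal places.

0.1187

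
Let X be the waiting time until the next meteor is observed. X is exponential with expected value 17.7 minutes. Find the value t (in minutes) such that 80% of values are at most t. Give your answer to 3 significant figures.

28.5

The rate is λ = 1/17.7 = 0.0564972 per minute.
Set 1 − e^(−λt) = 0.8, so t = −ln(0.2)/λ = 1.6094/0.0564972 ≈ 28.4871 minutes.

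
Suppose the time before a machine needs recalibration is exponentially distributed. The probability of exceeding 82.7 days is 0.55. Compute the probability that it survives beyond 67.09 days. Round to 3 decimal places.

e^(−λ·82.7) = 0.55 ⇒ λ = −ln(0.55)/82.7 = 0.00722898.
P(X > 67.09) = e^(−0.00722898·67.09) = e^(−0.48499) ≈ 0.616.

0.616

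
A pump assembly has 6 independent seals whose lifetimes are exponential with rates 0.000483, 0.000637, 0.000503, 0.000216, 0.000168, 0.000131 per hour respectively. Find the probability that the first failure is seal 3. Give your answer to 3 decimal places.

0.235

The time to first failure is exponential with rate Σλ = 0.000483 + 0.000637 + 0.000503 + 0.000216 + 0.000168 + 0.000131 = 0.002138.
P(seal 3 first) = λ_3/Σλ = 0.000503/0.002138 ≈ 0.235.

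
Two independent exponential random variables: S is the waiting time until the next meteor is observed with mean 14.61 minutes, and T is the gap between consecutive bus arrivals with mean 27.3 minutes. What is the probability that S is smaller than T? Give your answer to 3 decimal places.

λ_1 = 1/14.61 = 0.0684463, λ_2 = 1/27.3 = 0.03663.
For independent exponentials, P(S < T) = λ_1/(λ_1+λ_2) = 0.0684463/0.105076 ≈ 0.651.

0.651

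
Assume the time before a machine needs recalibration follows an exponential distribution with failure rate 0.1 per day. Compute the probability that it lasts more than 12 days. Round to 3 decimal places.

0.301

P(X > 12) = e^(−λ·12) = e^(−1.2) ≈ 0.301.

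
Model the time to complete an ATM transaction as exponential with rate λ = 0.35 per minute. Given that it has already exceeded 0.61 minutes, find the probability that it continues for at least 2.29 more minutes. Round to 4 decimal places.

The exponential is memoryless, so the remaining time is again Exp(λ): the condition X > 0.61 is irrelevant.
P(X > 2.29) = e^(−0.8015) ≈ 0.4487.

0.4487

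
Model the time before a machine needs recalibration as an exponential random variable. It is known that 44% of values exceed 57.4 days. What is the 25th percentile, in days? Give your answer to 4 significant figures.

e^(−λ·57.4) = 0.44 ⇒ λ = −ln(0.44)/57.4 = 0.0143028.
25th percentile: 1 − e^(−λt) = 0.25, t = −ln(0.75)/λ = 20.1137 days.

20.11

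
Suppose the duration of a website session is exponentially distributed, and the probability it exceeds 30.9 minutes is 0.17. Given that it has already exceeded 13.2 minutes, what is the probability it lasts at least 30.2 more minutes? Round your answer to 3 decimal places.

From e^(−λ·30.9) = 0.17, λ = −ln(0.17)/30.9 = 0.0573449.
Memoryless: P(X > 13.2+30.2 | X > 13.2) = P(X > 30.2) = e^(−0.0573449·30.2) ≈ 0.177.

0.177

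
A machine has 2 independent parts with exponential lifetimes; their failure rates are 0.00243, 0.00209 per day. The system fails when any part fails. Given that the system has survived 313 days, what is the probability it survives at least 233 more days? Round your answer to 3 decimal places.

0.349

Time to first failure ~ Exp(Σλ) with Σλ = 0.00452.
By memorylessness, P(T > 313+233 | T > 313) = P(T > 233) = e^(−0.00452·233) ≈ 0.349.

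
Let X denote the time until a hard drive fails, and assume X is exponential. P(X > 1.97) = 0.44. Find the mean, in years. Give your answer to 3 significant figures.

2.40

e^(−λ·1.97) = 0.44 ⇒ λ = −ln(0.44)/1.97 = 0.416741.
Mean = 1/λ = 2.39957 years.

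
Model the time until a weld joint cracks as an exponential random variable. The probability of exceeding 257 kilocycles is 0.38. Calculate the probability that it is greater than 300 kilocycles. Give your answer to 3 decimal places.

0.323

e^(−λ·257) = 0.38 ⇒ λ = −ln(0.38)/257 = 0.00376492.
P(X > 300) = e^(−0.00376492·300) = e^(−1.1295) ≈ 0.323.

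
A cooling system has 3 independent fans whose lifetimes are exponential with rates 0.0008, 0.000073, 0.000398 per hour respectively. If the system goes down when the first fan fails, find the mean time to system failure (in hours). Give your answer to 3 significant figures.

The time to first failure is exponential with rate Σλ = 0.0008 + 0.000073 + 0.000398 = 0.001271.
E[min] = 1/Σλ = 1/0.001271 = 786.782 hours.

787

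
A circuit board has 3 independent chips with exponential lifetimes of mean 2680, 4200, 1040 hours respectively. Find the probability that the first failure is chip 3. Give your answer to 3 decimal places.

0.611

Rates: λ_i = 1/mean_i → 0.000373134, 0.000238095, 0.000961538; Σλ = 0.00157277.
P(chip 3 first) = λ_3/Σλ = 0.000961538/0.00157277 ≈ 0.611.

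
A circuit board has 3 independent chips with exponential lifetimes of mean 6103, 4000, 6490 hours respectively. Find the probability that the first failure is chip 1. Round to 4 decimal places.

0.2885

Rates: λ_i = 1/mean_i → 0.000163854, 0.00025, 0.000154083; Σλ = 0.000567937.
P(chip 1 first) = λ_1/Σλ = 0.000163854/0.000567937 ≈ 0.2885.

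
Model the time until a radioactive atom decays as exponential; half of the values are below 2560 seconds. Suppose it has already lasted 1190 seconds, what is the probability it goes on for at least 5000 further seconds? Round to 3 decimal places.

For an exponential, median = ln(2)/λ, so λ = ln 2 / 2560 = 0.000270761 per second.
The exponential is memoryless, so the remaining time is again Exp(λ): the condition X > 1190 is irrelevant.
P(X > 5000) = e^(−1.3538) ≈ 0.258.

0.258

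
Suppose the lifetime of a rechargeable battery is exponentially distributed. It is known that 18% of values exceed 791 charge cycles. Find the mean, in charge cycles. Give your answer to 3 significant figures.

461

e^(−λ·791) = 0.18 ⇒ λ = −ln(0.18)/791 = 0.00216789.
Mean = 1/λ = 461.279 charge cycles.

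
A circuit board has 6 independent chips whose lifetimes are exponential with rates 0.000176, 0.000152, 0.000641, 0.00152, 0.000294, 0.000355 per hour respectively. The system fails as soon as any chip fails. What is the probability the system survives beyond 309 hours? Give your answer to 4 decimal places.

0.3792

The time to first failure is exponential with rate Σλ = 0.000176 + 0.000152 + 0.000641 + 0.00152 + 0.000294 + 0.000355 = 0.003138.
P(min > 309) = e^(−0.003138·309) = e^(−0.96964) ≈ 0.3792.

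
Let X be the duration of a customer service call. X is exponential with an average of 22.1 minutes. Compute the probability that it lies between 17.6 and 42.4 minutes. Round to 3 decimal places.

The rate is λ = 1/22.1 = 0.0452489 per minute.
P(17.6 < X < 42.4) = e^(−λ·17.6) − e^(−λ·42.4) = 0.45096 − 0.14682 ≈ 0.304.

0.304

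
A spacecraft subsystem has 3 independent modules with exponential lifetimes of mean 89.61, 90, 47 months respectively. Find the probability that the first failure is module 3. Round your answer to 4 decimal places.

0.4886

Rates: λ_i = 1/mean_i → 0.0111595, 0.0111111, 0.0212766; Σλ = 0.0435472.
P(module 3 first) = λ_3/Σλ = 0.0212766/0.0435472 ≈ 0.4886.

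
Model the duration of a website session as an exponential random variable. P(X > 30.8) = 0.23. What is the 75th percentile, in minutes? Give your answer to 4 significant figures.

e^(−λ·30.8) = 0.23 ⇒ λ = −ln(0.23)/30.8 = 0.0477168.
75th percentile: 1 − e^(−λt) = 0.75, t = −ln(0.25)/λ = 29.0526 minutes.

29.05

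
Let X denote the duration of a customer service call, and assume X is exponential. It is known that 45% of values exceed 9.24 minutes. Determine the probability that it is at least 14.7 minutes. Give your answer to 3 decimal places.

0.281

e^(−λ·9.24) = 0.45 ⇒ λ = −ln(0.45)/9.24 = 0.0864186.
P(X > 14.7) = e^(−0.0864186·14.7) = e^(−1.2704) ≈ 0.281.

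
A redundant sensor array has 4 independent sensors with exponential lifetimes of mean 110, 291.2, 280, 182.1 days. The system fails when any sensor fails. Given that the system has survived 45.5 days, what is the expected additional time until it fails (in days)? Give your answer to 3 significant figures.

46.3

First-failure rate Σλ = 1/110 + 1/291.2 + 1/280 + 1/182.1 = 0.0215879.
By memorylessness the expected residual is 1/Σλ = 46.3223 days, regardless of the 45.5 already elapsed.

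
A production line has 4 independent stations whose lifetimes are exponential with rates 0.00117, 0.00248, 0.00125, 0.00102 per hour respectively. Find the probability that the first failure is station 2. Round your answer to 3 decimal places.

0.419

The time to first failure is exponential with rate Σλ = 0.00117 + 0.00248 + 0.00125 + 0.00102 = 0.00592.
P(station 2 first) = λ_2/Σλ = 0.00248/0.00592 ≈ 0.419.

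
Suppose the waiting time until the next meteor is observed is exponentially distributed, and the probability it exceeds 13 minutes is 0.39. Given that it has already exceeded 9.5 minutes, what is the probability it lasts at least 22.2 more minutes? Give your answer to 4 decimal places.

0.2003

From e^(−λ·13) = 0.39, λ = −ln(0.39)/13 = 0.0724314.
Memoryless: P(X > 9.5+22.2 | X > 9.5) = P(X > 22.2) = e^(−0.0724314·22.2) ≈ 0.2003.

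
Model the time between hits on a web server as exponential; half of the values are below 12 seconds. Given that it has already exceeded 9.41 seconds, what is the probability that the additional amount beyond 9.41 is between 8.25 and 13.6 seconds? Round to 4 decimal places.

0.1651

For an exponential, median = ln(2)/λ, so λ = ln 2 / 12 = 0.0577623 per second.
Memoryless: the residual past 9.41 is again Exp(λ).
P(8.25 < residual < 13.6) = e^(−λ·8.25) − e^(−λ·13.6) = 0.62093 − 0.45586 ≈ 0.1651.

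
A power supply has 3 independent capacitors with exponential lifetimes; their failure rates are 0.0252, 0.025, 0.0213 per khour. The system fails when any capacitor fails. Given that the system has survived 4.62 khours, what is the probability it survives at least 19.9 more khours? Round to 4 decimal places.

Time to first failure ~ Exp(Σλ) with Σλ = 0.0715.
By memorylessness, P(T > 4.62+19.9 | T > 4.62) = P(T > 19.9) = e^(−0.0715·19.9) ≈ 0.2410.

0.2410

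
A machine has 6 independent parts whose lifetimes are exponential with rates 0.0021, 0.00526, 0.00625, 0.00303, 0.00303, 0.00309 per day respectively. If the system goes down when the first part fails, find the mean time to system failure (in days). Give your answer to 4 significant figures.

43.94

The time to first failure is exponential with rate Σλ = 0.0021 + 0.00526 + 0.00625 + 0.00303 + 0.00303 + 0.00309 = 0.02276.
E[min] = 1/Σλ = 1/0.02276 = 43.9367 days.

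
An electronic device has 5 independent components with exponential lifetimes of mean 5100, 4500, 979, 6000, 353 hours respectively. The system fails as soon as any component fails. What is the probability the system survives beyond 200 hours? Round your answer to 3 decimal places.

The first failure time is exponential with rate Σλ_i = 1/5100 + 1/4500 + 1/979 + 1/6000 + 1/353 = 0.00443928 per hour.
P(min > 200) = e^(−0.00443928·200) = e^(−0.88786) ≈ 0.412.

0.412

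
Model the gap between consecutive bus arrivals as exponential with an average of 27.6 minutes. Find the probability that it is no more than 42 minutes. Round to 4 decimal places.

The rate is λ = 1/27.6 = 0.0362319 per minute.
P(X ≤ 42) = 1 − e^(−λ·42) = 1 − e^(−1.5217) ≈ 0.7817.

0.7817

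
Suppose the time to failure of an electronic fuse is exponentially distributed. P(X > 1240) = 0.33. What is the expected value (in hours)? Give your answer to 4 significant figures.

1118

e^(−λ·1240) = 0.33 ⇒ λ = −ln(0.33)/1240 = 0.000894083.
Mean = 1/λ = 1118.46 hours.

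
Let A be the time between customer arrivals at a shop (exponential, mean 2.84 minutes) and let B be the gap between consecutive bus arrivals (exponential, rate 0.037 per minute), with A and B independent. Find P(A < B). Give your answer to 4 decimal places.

0.9049

λ_1 = 1/2.84 = 0.352113, λ_2 = 0.037.
For independent exponentials, P(A < B) = λ_1/(λ_1+λ_2) = 0.352113/0.389113 ≈ 0.9049.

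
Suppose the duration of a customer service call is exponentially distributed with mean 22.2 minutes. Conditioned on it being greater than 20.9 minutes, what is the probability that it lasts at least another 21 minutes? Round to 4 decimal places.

0.3883

The rate is λ = 1/22.2 = 0.045045 per minute.
By the memoryless property, P(X > 20.9+21 | X > 20.9) = P(X > 21).
P(X > 21) = e^(−0.94595) ≈ 0.3883.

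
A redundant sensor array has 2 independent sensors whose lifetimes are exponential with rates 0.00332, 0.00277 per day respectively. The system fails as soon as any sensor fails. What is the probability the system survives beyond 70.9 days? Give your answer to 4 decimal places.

The time to first failure is exponential with rate Σλ = 0.00332 + 0.00277 = 0.00609.
P(min > 70.9) = e^(−0.00609·70.9) = e^(−0.43178) ≈ 0.6494.

0.6494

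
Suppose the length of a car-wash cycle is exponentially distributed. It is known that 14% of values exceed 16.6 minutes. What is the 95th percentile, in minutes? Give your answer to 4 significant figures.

25.29

e^(−λ·16.6) = 0.14 ⇒ λ = −ln(0.14)/16.6 = 0.118441.
95th percentile: 1 − e^(−λt) = 0.95, t = −ln(0.05)/λ = 25.2931 minutes.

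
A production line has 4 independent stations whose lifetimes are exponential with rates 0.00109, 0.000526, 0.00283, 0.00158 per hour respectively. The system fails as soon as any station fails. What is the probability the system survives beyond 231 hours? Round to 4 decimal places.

0.2486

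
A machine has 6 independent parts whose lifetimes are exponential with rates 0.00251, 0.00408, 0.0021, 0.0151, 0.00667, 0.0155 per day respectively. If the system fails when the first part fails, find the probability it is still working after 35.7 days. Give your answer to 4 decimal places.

0.1938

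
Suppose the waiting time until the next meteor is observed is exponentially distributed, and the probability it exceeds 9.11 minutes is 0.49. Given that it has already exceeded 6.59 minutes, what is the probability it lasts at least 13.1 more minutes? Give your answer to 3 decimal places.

0.359

From e^(−λ·9.11) = 0.49, λ = −ln(0.49)/9.11 = 0.078304.
Memoryless: P(X > 6.59+13.1 | X > 6.59) = P(X > 13.1) = e^(−0.078304·13.1) ≈ 0.359.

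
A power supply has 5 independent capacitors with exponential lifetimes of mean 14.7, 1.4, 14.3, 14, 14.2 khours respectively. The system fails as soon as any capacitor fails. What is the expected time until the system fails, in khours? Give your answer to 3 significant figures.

1.01

The first failure time is exponential with rate Σλ_i = 1/14.7 + 1/1.4 + 1/14.3 + 1/14 + 1/14.2 = 0.994094 per khour.
E[min] = 1/Σλ = 1/0.994094 = 1.00594 khours.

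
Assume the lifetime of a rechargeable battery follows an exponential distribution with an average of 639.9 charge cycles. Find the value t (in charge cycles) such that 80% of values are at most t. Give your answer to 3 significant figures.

The rate is λ = 1/639.9 = 0.00156274 per charge cycle.
Set 1 − e^(−λt) = 0.8, so t = −ln(0.2)/λ = 1.6094/0.00156274 ≈ 1029.88 charge cycles.

1030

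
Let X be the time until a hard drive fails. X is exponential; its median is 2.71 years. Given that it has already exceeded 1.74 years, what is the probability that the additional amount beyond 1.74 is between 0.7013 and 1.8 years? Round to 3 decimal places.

0.205

For an exponential, median = ln(2)/λ, so λ = ln 2 / 2.71 = 0.255774 per year.
Memoryless: the residual past 1.74 is again Exp(λ).
P(0.7013 < residual < 1.8) = e^(−λ·0.7013) − e^(−λ·1.8) = 0.83579 − 0.63104 ≈ 0.205.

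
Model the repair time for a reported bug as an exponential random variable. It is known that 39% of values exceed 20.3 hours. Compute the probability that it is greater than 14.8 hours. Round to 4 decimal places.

e^(−λ·20.3) = 0.39 ⇒ λ = −ln(0.39)/20.3 = 0.0463847.
P(X > 14.8) = e^(−0.0463847·14.8) = e^(−0.68649) ≈ 0.5033.

0.5033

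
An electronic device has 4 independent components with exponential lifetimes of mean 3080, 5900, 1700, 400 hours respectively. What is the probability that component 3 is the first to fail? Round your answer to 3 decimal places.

Rates: λ_i = 1/mean_i → 0.000324675, 0.000169492, 0.000588235, 0.0025; Σλ = 0.0035824.
P(component 3 first) = λ_3/Σλ = 0.000588235/0.0035824 ≈ 0.164.

0.164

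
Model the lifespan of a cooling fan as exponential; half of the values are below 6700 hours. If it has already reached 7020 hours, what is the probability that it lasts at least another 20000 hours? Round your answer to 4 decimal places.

0.1263

For an exponential, median = ln(2)/λ, so λ = ln 2 / 6700 = 0.000103455 per hour.
The exponential is memoryless, so the remaining time is again Exp(λ): the condition X > 7020 is irrelevant.
P(X > 20000) = e^(−2.0691) ≈ 0.1263.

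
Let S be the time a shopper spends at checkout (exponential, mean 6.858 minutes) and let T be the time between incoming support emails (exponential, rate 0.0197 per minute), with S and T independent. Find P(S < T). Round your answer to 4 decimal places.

0.8810

λ_1 = 1/6.858 = 0.145815, λ_2 = 0.0197.
For independent exponentials, P(S < T) = λ_1/(λ_1+λ_2) = 0.145815/0.165515 ≈ 0.8810.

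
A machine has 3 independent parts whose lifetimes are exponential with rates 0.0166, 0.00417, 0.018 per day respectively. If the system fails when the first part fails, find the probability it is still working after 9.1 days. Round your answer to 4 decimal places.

0.7027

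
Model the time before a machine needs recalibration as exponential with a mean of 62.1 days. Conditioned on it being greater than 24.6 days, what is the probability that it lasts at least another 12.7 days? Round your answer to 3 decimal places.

The rate is λ = 1/62.1 = 0.0161031 per day.
By the memoryless property, P(X > 24.6+12.7 | X > 24.6) = P(X > 12.7).
P(X > 12.7) = e^(−0.20451) ≈ 0.815.

0.815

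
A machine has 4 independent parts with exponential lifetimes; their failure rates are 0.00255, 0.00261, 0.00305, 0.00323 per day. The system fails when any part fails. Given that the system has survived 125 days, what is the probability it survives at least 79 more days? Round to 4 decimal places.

Time to first failure ~ Exp(Σλ) with Σλ = 0.01144.
By memorylessness, P(T > 125+79 | T > 125) = P(T > 79) = e^(−0.01144·79) ≈ 0.4050.

0.4050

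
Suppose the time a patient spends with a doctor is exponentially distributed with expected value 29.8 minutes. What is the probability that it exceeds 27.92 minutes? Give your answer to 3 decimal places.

The rate is λ = 1/29.8 = 0.033557 per minute.
P(X > 27.92) = e^(−λ·27.92) = e^(−0.93691) ≈ 0.392.

0.392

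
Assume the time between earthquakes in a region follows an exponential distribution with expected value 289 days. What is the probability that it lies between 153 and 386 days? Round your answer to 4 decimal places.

The rate is λ = 1/289 = 0.00346021 per day.
P(153 < X < 386) = e^(−λ·153) − e^(−λ·386) = 0.58895 − 0.26299 ≈ 0.3260.

0.3260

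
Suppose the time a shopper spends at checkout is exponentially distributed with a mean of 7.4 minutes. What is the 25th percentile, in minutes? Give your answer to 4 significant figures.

The rate is λ = 1/7.4 = 0.135135 per minute.
Set 1 − e^(−λt) = 0.25, so t = −ln(0.75)/λ = 0.28768/0.135135 ≈ 2.12885 minutes.

2.129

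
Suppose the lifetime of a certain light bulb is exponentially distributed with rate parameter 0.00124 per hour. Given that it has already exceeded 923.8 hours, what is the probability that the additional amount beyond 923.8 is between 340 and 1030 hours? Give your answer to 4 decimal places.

0.3772

Memoryless: the residual past 923.8 is again Exp(λ).
P(340 < residual < 1030) = e^(−λ·340) − e^(−λ·1030) = 0.65600 − 0.27882 ≈ 0.3772.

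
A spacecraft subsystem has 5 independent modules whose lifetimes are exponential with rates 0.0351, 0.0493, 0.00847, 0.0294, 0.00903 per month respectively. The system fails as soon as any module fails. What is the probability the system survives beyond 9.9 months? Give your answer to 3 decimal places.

0.273

The time to first failure is exponential with rate Σλ = 0.0351 + 0.0493 + 0.00847 + 0.0294 + 0.00903 = 0.1313.
P(min > 9.9) = e^(−0.1313·9.9) = e^(−1.2999) ≈ 0.273.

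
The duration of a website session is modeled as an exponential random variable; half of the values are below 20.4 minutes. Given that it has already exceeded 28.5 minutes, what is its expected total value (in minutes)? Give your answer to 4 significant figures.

For an exponential, median = ln(2)/λ, so λ = ln 2 / 20.4 = 0.0339778 per minute.
By memorylessness, E[X | X > 28.5] = 28.5 + 1/λ = 28.5 + 29.431 = 57.931 minutes.

57.93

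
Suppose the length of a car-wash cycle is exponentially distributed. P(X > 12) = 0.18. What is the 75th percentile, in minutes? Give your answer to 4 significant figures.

9.701

e^(−λ·12) = 0.18 ⇒ λ = −ln(0.18)/12 = 0.1429.
75th percentile: 1 − e^(−λt) = 0.75, t = −ln(0.25)/λ = 9.70116 minutes.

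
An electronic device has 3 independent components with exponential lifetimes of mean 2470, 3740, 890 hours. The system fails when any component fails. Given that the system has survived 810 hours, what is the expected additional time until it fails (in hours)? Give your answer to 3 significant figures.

557

First-failure rate Σλ = 1/2470 + 1/3740 + 1/890 = 0.00179583.
By memorylessness the expected residual is 1/Σλ = 556.845 hours, regardless of the 810 already elapsed.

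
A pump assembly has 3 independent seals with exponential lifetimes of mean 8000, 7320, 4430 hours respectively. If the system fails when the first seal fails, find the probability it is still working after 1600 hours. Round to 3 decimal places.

0.459

The first failure time is exponential with rate Σλ_i = 1/8000 + 1/7320 + 1/4430 = 0.000487346 per hour.
P(min > 1600) = e^(−0.000487346·1600) = e^(−0.77975) ≈ 0.459.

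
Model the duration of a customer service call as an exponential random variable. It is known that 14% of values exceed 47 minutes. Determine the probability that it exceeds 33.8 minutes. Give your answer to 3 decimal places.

0.243

e^(−λ·47) = 0.14 ⇒ λ = −ln(0.14)/47 = 0.0418322.
P(X > 33.8) = e^(−0.0418322·33.8) = e^(−1.4139) ≈ 0.243.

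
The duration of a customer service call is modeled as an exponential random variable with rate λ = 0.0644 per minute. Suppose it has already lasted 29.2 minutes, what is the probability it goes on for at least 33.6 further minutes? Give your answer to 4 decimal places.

0.1149

P(X > s+t | X > s) = e^(−λ(s+t))/e^(−λs) = e^(−λt), independent of s = 29.2.
P(X > 33.6) = e^(−2.1638) ≈ 0.1149.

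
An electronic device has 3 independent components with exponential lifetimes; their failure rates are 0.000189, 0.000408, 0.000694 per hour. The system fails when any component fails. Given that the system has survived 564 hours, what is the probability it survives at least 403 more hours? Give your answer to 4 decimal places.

Time to first failure ~ Exp(Σλ) with Σλ = 0.001291.
By memorylessness, P(T > 564+403 | T > 564) = P(T > 403) = e^(−0.001291·403) ≈ 0.5944.

0.5944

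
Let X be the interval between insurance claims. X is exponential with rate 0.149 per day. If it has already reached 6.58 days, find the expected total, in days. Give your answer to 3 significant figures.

13.3

By memorylessness, E[X | X > 6.58] = 6.58 + 1/λ = 6.58 + 6.71141 = 13.2914 days.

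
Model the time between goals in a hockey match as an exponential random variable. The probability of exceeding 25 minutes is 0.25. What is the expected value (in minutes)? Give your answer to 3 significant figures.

e^(−λ·25) = 0.25 ⇒ λ = −ln(0.25)/25 = 0.0554518.
Mean = 1/λ = 18.0337 minutes.

18.0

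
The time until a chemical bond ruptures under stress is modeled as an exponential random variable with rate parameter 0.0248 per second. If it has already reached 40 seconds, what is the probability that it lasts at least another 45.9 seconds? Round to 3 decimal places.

0.320

P(X > s+t | X > s) = e^(−λ(s+t))/e^(−λs) = e^(−λt), independent of s = 40.
P(X > 45.9) = e^(−1.1383) ≈ 0.320.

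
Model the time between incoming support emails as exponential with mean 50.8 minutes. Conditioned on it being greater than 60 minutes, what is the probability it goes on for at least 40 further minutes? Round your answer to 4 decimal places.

The rate is λ = 1/50.8 = 0.019685 per minute.
By the memoryless property, P(X > 60+40 | X > 60) = P(X > 40).
P(X > 40) = e^(−0.7874) ≈ 0.4550.

0.4550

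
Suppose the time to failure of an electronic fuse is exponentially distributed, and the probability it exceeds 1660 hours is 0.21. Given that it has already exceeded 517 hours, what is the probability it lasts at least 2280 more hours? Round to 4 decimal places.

From e^(−λ·1660) = 0.21, λ = −ln(0.21)/1660 = 0.000940149.
Memoryless: P(X > 517+2280 | X > 517) = P(X > 2280) = e^(−0.000940149·2280) ≈ 0.1172.

0.1172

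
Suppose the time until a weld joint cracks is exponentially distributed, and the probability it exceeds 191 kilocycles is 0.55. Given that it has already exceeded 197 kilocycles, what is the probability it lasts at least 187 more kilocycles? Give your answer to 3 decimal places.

0.557

From e^(−λ·191) = 0.55, λ = −ln(0.55)/191 = 0.00313004.
Memoryless: P(X > 197+187 | X > 197) = P(X > 187) = e^(−0.00313004·187) ≈ 0.557.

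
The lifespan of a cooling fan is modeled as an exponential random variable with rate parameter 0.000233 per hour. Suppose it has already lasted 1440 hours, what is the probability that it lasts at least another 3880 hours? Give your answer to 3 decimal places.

The exponential is memoryless, so the remaining time is again Exp(λ): the condition X > 1440 is irrelevant.
P(X > 3880) = e^(−0.90404) ≈ 0.405.

0.405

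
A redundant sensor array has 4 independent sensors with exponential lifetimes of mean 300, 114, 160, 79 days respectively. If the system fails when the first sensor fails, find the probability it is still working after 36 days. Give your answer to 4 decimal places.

0.3274

The first failure time is exponential with rate Σλ_i = 1/300 + 1/114 + 1/160 + 1/79 = 0.0310135 per day.
P(min > 36) = e^(−0.0310135·36) = e^(−1.1165) ≈ 0.3274.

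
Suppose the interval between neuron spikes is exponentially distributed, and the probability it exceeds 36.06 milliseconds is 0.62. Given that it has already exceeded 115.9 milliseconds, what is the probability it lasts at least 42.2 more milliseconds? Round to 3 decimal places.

0.572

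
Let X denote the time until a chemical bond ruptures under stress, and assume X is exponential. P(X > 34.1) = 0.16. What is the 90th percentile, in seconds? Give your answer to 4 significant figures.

42.85

e^(−λ·34.1) = 0.16 ⇒ λ = −ln(0.16)/34.1 = 0.0537414.
90th percentile: 1 − e^(−λt) = 0.9, t = −ln(0.1)/λ = 42.8457 seconds.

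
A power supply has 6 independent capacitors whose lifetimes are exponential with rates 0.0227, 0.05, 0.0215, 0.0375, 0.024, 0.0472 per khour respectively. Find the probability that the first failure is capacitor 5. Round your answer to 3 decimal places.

0.118

The time to first failure is exponential with rate Σλ = 0.0227 + 0.05 + 0.0215 + 0.0375 + 0.024 + 0.0472 = 0.2029.
P(capacitor 5 first) = λ_5/Σλ = 0.024/0.2029 ≈ 0.118.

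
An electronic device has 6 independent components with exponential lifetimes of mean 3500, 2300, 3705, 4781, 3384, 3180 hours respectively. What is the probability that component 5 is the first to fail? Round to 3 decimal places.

0.163

Rates: λ_i = 1/mean_i → 0.000285714, 0.000434783, 0.000269906, 0.000209161, 0.000295508, 0.000314465; Σλ = 0.00180954.
P(component 5 first) = λ_5/Σλ = 0.000295508/0.00180954 ≈ 0.163.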